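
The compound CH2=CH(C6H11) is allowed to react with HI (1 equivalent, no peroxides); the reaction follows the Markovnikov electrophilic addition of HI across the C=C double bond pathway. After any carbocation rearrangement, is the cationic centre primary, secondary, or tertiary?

Step 1: Electrophilic addition begins with the π(C=C) electrons forming a bond to the proton of HI. Following Markovnikov's rule, the resulting cation is secondary. The H–I bond breaks heterolytically, releasing I⁻.
Step 2: Carbocation rearrangement: a 1,2-hydride shift from the adjacent cyclohexyl carbon converts the initially-formed secondary cation into the more stable tertiary cation.
The cation rearranges from secondary to tertiary via a 1,2-hydride shift from the adjacent cyclohexyl carbon; the tertiary cation is what reacts next.

tertiary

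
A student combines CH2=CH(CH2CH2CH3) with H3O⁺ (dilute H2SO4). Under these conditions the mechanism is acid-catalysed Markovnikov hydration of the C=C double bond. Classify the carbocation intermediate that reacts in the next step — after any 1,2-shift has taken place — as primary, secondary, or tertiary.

secondary

Step 1: The π electrons of the C=C bond attack a proton of H3O⁺; Markovnikov addition places the new C–H on the less-substituted alkene carbon, so the positive charge ends up on the more-substituted carbon — a secondary carbocation. H2O is released.
No single 1,2-shift to an adjacent carbon would give a more-substituted cation, so no rearrangement occurs.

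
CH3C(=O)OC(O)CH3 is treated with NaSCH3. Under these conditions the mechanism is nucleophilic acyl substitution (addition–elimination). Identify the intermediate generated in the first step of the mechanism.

tetrahedral intermediate

Step 1: CH3S⁻ adds to the carbonyl carbon; the C=O π electrons shift onto oxygen and a tetrahedral alkoxide intermediate forms.
After step 1 the species present is a tetrahedral intermediate.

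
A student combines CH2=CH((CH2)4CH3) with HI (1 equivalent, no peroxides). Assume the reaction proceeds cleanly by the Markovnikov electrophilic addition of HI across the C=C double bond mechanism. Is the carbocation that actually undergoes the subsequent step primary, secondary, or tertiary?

Step 1: The π electrons of the C=C bond attack a proton of HI; Markovnikov addition places the new C–H on the less-substituted alkene carbon, so the positive charge ends up on the more-substituted carbon — a secondary carbocation. The H–I bond breaks heterolytically, releasing I⁻.
No single 1,2-shift to an adjacent carbon would give a more-substituted cation, so no rearrangement occurs.

secondary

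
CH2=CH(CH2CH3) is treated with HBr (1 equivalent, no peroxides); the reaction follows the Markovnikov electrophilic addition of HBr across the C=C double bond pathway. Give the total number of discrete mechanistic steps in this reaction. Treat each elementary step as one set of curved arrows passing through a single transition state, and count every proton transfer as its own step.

2

Step 1: Electrophilic addition begins with the π(C=C) electrons forming a bond to the proton of HBr. Following Markovnikov's rule, the resulting cation is secondary. The H–Br bond breaks heterolytically, releasing Br⁻.
(No 1,2-shift: no single shift to an adjacent carbon would give a more stable cation.)
Step 2: The Br⁻ anion donates a lone pair to the carbocation, forming the new C–Br σ-bond and giving the neutral alkyl halide.
Total: 2 elementary steps.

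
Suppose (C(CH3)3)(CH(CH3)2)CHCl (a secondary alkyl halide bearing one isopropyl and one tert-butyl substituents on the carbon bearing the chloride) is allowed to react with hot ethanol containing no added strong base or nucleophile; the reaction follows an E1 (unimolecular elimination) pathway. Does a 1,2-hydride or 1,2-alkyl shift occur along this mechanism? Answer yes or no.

The first-formed carbocation is secondary.
The adjacent isopropyl carbon already bears 2 other carbon substituents and has a hydrogen to migrate; after a 1,2-hydride shift from that carbon the positive charge sits on a tertiary centre.
Tertiary is more stable than secondary, so the shift occurs.

yes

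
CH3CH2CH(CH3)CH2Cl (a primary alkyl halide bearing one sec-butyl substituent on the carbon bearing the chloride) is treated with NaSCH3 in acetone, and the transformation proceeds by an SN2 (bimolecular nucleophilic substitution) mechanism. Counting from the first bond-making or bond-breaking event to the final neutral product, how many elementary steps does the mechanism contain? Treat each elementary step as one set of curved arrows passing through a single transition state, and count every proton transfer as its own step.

1

Step 1: Backside attack by CH3S⁻ on the carbon bearing the chloride: the new C–S bond forms as the C–Cl bond breaks, with Walden inversion at carbon.
Total: 1 elementary step.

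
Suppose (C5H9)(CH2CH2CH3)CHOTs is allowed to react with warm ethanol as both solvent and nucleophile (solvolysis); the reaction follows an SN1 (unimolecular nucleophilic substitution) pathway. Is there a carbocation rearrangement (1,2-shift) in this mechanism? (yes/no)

yes

The first-formed carbocation is secondary.
The adjacent cyclopentyl carbon already bears 2 other carbon substituents and has a hydrogen to migrate; after a 1,2-hydride shift from that carbon the positive charge sits on a tertiary centre.
Tertiary is more stable than secondary, so the shift occurs.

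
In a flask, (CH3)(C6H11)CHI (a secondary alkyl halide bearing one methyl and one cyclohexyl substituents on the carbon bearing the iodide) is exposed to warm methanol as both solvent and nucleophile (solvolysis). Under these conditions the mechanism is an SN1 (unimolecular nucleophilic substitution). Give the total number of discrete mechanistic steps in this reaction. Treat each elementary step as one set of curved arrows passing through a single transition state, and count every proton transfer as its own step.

Step 1: Ionisation: the C–I σ-bond cleaves heterolytically; both bonding electrons depart with I⁻, leaving a secondary carbocation at the α-carbon.
Step 2: Carbocation rearrangement: a 1,2-hydride shift from the adjacent cyclohexyl carbon converts the initially-formed secondary cation into the more stable tertiary cation.
Step 3: A lone pair on the oxygen of CH3OH attacks the carbocation, forming a new C–O σ-bond and an oxonium ion.
Step 4: Proton transfer from the O–H of the oxonium ion to a solvent molecule delivers the neutral ether.
Total: 4 elementary steps.

4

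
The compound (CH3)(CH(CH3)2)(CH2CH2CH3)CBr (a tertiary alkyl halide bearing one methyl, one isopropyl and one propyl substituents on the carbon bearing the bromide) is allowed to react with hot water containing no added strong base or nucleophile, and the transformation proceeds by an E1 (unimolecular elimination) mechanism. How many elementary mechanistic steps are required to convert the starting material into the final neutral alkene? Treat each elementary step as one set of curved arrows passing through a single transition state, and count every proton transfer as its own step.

2

Step 1: The C–Br bond breaks with both electrons going to the bromide; Br⁻ leaves and a tertiary carbocation remains.
(No 1,2-shift: no single shift to an adjacent carbon would give a more stable cation.)
Step 2: A water molecule (solvent) deprotonates a β-carbon; as the C–H bond breaks, those electrons form the new alkene π bond.
Total: 2 elementary steps.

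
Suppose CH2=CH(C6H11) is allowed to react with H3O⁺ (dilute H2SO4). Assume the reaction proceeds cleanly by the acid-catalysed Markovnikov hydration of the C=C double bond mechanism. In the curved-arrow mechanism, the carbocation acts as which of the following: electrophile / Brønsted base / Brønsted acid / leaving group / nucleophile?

electrophile

Step 3: Nucleophilic capture of the cation by H2O produces the protonated alcohol (an oxonium ion).
The carbocation accepts an electron pair into an empty or π* orbital — it is the electrophile.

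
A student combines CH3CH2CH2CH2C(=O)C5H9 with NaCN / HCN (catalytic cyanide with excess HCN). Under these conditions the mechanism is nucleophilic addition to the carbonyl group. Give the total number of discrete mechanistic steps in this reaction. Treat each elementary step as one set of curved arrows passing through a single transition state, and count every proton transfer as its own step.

Step 1: CN⁻ attacks the sp² carbonyl carbon; the C=O π bond breaks and the electrons end up as a lone pair on the alkoxide oxygen of the tetrahedral intermediate.
Step 2: The alkoxide oxygen removes a proton from HCN present in the mixture, giving a cyanohydrin and regenerating CN⁻.
Total: 2 elementary steps.

2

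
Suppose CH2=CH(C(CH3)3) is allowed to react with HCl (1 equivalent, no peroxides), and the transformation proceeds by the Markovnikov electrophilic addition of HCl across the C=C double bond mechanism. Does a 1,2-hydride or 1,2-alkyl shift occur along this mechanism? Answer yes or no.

The first-formed carbocation is secondary.
The adjacent tert-butyl carbon has no hydrogen but bears methyl groups; migration of one methyl with its bonding pair (a 1,2-methyl shift) places the charge on a tertiary centre.
Tertiary is more stable than secondary, so the shift occurs.

yes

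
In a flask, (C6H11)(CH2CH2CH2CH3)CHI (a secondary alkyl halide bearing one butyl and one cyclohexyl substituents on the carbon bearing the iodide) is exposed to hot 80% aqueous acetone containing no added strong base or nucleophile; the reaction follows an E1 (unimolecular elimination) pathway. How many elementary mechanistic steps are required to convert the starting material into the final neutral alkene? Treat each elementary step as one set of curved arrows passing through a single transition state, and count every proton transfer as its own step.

Step 1: Unassisted departure of I⁻ (taking the C–I bonding pair) generates a secondary carbocation.
Step 2: Carbocation rearrangement: a 1,2-hydride shift from the adjacent cyclohexyl carbon converts the initially-formed secondary cation into the more stable tertiary cation.
Step 3: A water molecule (solvent) deprotonates a β-carbon; as the C–H bond breaks, those electrons form the new alkene π bond.
Total: 3 elementary steps.

3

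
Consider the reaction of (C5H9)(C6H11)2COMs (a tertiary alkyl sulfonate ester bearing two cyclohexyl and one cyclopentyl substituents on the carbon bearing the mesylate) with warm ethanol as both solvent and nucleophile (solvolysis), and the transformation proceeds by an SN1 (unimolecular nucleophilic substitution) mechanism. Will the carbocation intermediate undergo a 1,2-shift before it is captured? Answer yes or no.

no

The first-formed carbocation is tertiary.
No single 1,2-shift to an adjacent carbon would produce a more-substituted cation than the one already present, so no rearrangement occurs.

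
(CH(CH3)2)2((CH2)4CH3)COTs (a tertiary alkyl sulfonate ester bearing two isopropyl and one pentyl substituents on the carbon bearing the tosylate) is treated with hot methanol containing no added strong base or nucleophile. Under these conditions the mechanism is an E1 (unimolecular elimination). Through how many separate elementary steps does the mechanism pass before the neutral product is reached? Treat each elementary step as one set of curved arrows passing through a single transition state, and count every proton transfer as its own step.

2

Step 1: The C–O bond breaks with both electrons going to the tosylate; TsO⁻ leaves and a tertiary carbocation remains.
(No 1,2-shift: no single shift to an adjacent carbon would give a more stable cation.)
Step 2: A weak base (a methanol molecule from the solvent) removes a proton from a carbon adjacent to the cationic centre; the electrons of that C–H bond become the new π(C=C) bond, giving the alkene.
Total: 2 elementary steps.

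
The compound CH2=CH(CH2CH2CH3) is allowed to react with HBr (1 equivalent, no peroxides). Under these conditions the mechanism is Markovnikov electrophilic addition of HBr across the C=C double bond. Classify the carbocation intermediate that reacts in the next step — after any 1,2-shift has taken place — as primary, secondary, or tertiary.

Step 1: Electrophilic addition begins with the π(C=C) electrons forming a bond to the proton of HBr. Following Markovnikov's rule, the resulting cation is secondary. The H–Br bond breaks heterolytically, releasing Br⁻.
No single 1,2-shift to an adjacent carbon would give a more-substituted cation, so no rearrangement occurs.

secondary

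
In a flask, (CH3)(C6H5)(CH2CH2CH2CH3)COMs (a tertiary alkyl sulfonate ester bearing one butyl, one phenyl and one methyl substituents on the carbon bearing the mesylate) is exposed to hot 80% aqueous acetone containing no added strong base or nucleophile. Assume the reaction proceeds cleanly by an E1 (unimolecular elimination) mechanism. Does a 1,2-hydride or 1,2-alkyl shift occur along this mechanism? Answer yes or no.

The first-formed carbocation is tertiary.
No single 1,2-shift to an adjacent carbon would produce a more-substituted cation than the one already present, so no rearrangement occurs.

no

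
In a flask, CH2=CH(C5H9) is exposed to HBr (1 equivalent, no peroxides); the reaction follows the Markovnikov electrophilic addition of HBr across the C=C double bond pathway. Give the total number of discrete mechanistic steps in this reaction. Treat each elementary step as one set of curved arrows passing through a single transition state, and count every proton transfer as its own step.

Step 1: The π electrons of the C=C bond attack a proton of HBr; Markovnikov addition places the new C–H on the less-substituted alkene carbon, so the positive charge ends up on the more-substituted carbon — a secondary carbocation. The H–Br bond breaks heterolytically, releasing Br⁻.
Step 2: Carbocation rearrangement: a 1,2-hydride shift from the adjacent cyclopentyl carbon converts the initially-formed secondary cation into the more stable tertiary cation.
Step 3: The Br⁻ anion donates a lone pair to the carbocation, forming the new C–Br σ-bond and giving the neutral alkyl halide.
Total: 3 elementary steps.

3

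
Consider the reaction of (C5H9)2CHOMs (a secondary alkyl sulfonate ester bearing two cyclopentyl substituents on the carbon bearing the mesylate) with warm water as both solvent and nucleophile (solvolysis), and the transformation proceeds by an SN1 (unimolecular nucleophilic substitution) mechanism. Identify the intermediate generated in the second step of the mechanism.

Step 1: Ionisation: the C–O σ-bond cleaves heterolytically; both bonding electrons depart with MsO⁻, leaving a secondary carbocation at the α-carbon.
Step 2: A hydride (H with its bonding pair) migrates from the adjacent cyclopentyl carbon to the cationic centre — a 1,2-hydride shift — upgrading the secondary cation to a tertiary one.
After step 2 the species present is a tertiary carbocation.

tertiary carbocation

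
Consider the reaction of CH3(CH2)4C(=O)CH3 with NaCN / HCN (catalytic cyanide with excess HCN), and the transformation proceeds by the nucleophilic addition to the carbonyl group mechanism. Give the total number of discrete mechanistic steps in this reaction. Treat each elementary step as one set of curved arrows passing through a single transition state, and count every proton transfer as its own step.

Step 1: Nucleophilic addition: CN⁻ adds to the carbonyl carbon, pushing the π(C=O) electron pair onto oxygen and giving a tetrahedral alkoxide.
Step 2: The alkoxide is protonated in situ by undissociated HCN, yielding a cyanohydrin; the CN⁻ so formed carries on the cycle.
Total: 2 elementary steps.

2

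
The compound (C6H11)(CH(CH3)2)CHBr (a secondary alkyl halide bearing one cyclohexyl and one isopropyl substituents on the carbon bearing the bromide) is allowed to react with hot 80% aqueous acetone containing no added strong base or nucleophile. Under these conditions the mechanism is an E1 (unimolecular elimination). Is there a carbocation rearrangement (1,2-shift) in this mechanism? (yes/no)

The first-formed carbocation is secondary.
The adjacent cyclohexyl carbon already bears 2 other carbon substituents and has a hydrogen to migrate; after a 1,2-hydride shift from that carbon the positive charge sits on a tertiary centre.
Tertiary is more stable than secondary, so the shift occurs.

yes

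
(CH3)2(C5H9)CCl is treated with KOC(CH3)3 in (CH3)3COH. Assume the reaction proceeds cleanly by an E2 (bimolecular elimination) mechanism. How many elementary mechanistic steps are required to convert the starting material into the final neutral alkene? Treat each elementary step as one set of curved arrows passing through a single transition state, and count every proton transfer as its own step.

Step 1: Concerted anti-periplanar elimination: (CH3)3CO⁻ abstracts a β-H while Cl⁻ leaves, and the C–H electrons become the new C=C π bond — all in a single transition state.
Total: 1 elementary step.

1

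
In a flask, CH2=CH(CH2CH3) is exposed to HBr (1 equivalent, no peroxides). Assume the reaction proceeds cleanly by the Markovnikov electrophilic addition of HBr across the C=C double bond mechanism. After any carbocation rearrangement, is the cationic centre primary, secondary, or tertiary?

Step 1: Electrophilic addition begins with the π(C=C) electrons forming a bond to the proton of HBr. Following Markovnikov's rule, the resulting cation is secondary. The H–Br bond breaks heterolytically, releasing Br⁻.
No single 1,2-shift to an adjacent carbon would give a more-substituted cation, so no rearrangement occurs.

secondary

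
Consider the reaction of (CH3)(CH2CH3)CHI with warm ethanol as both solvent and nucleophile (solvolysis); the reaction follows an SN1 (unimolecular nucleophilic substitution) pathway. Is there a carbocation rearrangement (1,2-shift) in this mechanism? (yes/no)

no

The first-formed carbocation is secondary.
No single 1,2-shift to an adjacent carbon would produce a more-substituted cation than the one already present, so no rearrangement occurs.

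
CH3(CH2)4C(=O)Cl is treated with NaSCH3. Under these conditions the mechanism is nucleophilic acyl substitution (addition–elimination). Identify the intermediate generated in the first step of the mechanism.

Step 1: CH3S⁻ adds to the carbonyl carbon; the C=O π electrons shift onto oxygen and a tetrahedral alkoxide intermediate forms.
After step 1 the species present is a tetrahedral intermediate.

tetrahedral intermediate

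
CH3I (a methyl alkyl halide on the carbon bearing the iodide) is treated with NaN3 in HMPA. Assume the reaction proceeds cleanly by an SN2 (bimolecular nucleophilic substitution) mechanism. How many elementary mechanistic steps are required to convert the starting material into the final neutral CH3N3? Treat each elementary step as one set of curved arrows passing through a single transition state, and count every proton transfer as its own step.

Step 1: N3⁻ attacks the back face of the α-carbon while I⁻ departs with the C–I bonding pair — a single concerted displacement through a pentacoordinate transition state.
Total: 1 elementary step.

1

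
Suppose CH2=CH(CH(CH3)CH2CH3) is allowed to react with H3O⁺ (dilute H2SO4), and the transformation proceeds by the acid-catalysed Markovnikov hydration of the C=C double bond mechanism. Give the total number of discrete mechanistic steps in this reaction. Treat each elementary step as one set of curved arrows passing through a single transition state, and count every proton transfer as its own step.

Step 1: Electrophilic addition begins with the π(C=C) electrons forming a bond to the proton of H3O⁺. Following Markovnikov's rule, the resulting cation is secondary. H2O is released.
Step 2: A 1,2-hydride shift from the adjacent sec-butyl carbon moves the positive charge from the secondary centre to an adjacent carbon, generating a more stable tertiary carbocation.
Step 3: Nucleophilic capture of the cation by H2O produces the protonated alcohol (an oxonium ion).
Step 4: H2O removes a proton from the oxonium oxygen, regenerating H3O⁺ and giving the neutral alcohol.
Total: 4 elementary steps.

4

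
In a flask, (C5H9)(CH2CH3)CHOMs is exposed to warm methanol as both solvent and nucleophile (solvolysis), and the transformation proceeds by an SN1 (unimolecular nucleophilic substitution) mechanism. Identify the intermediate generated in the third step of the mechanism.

oxonium ion

Step 1: Rate-determining heterolysis of the C–O bond gives MsO⁻ and a secondary carbocation.
Step 2: A 1,2-hydride shift from the adjacent cyclopentyl carbon moves the positive charge from the secondary centre to an adjacent carbon, generating a more stable tertiary carbocation.
Step 3: Nucleophilic capture: the oxygen of CH3OH bonds to the cationic carbon, producing an oxonium-ion intermediate.
After step 3 the species present is an oxonium ion.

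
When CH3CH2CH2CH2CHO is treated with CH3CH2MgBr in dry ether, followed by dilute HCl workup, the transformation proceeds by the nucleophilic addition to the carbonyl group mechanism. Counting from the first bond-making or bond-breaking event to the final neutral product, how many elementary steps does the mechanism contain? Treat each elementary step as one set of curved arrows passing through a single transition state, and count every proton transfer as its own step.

Step 1: Nucleophilic addition: the carbanion-like carbon of CH3CH2MgBr adds to the carbonyl carbon, pushing the π(C=O) electron pair onto oxygen and giving a tetrahedral alkoxide.
Step 2: On dilute HCl workup the alkoxide oxygen is protonated, giving an alcohol.
Total: 2 elementary steps.

2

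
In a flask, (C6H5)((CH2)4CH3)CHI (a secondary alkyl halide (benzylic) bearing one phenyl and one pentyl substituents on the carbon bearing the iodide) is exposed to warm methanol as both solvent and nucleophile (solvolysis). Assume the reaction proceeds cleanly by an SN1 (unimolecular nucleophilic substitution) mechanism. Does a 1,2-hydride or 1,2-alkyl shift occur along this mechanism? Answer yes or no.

no

The first-formed carbocation is secondary.
No single 1,2-shift to an adjacent carbon would produce a more-substituted cation than the one already present, so no rearrangement occurs.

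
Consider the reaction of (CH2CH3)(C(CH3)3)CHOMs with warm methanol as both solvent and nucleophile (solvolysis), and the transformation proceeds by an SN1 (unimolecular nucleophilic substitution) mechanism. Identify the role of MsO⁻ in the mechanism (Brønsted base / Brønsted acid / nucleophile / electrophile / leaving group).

leaving group

Step 1: Unassisted departure of MsO⁻ (taking the C–O bonding pair) generates a secondary carbocation.
MsO⁻ departs with both electrons of the breaking σ-bond — that is the definition of a leaving group.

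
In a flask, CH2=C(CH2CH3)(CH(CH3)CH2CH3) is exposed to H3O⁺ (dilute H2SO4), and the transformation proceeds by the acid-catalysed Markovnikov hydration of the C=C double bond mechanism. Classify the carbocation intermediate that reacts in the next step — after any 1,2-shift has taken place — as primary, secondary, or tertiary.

tertiary

Step 1: Protonation of the alkene by H3O⁺: the π bond acts as the nucleophile and picks up H⁺, giving the more stable (Markovnikov) tertiary carbocation. H2O is released.
No single 1,2-shift to an adjacent carbon would give a more-substituted cation, so no rearrangement occurs.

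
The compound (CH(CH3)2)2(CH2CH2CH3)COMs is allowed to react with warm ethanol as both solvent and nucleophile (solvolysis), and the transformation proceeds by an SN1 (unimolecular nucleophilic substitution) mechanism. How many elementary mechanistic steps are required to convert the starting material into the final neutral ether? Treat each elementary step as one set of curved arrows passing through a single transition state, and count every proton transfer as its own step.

Step 1: Unassisted departure of MsO⁻ (taking the C–O bonding pair) generates a tertiary carbocation.
(No 1,2-shift: no single shift to an adjacent carbon would give a more stable cation.)
Step 2: CH3CH2OH donates an oxygen lone pair into the empty p orbital of the cation, giving a protonated ether (an oxonium ion).
Step 3: A second solvent molecule removes the proton on oxygen, giving the neutral ether product.
Total: 3 elementary steps.

3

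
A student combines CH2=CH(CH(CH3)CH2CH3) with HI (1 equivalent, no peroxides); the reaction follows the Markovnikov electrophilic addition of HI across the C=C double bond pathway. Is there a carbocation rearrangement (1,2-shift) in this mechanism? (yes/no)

yes

The first-formed carbocation is secondary.
The adjacent sec-butyl carbon already bears 2 other carbon substituents and has a hydrogen to migrate; after a 1,2-hydride shift from that carbon the positive charge sits on a tertiary centre.
Tertiary is more stable than secondary, so the shift occurs.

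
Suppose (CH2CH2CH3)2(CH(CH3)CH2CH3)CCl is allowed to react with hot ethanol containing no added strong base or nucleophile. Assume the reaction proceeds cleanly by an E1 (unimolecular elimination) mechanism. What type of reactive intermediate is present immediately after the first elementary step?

Step 1: The C–Cl bond breaks with both electrons going to the chloride; Cl⁻ leaves and a tertiary carbocation remains.
After step 1 the species present is a tertiary carbocation.

tertiary carbocation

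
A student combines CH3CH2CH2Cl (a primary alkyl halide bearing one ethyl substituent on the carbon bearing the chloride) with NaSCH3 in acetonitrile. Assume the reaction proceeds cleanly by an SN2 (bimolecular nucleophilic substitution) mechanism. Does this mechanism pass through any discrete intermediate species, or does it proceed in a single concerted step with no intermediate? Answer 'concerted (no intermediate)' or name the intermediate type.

concerted (no intermediate)

The methanethiolate nucleophile donates a lone pair from S to the α-carbon in a backside attack; simultaneously the C–Cl σ-bond breaks and both of its electrons leave with Cl⁻. One concerted step with inversion of configuration.
All bond changes occur in one transition state; no discrete intermediate is formed.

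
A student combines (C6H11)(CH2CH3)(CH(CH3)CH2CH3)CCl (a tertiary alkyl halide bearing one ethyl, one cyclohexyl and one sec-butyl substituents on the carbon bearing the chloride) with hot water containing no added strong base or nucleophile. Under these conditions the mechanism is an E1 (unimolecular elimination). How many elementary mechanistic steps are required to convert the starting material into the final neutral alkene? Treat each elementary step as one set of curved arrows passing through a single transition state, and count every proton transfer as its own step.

2

Step 1: Rate-determining heterolysis of the C–Cl bond gives Cl⁻ and a tertiary carbocation.
(No 1,2-shift: no single shift to an adjacent carbon would give a more stable cation.)
Step 2: A water molecule (solvent) deprotonates a β-carbon; as the C–H bond breaks, those electrons form the new alkene π bond.
Total: 2 elementary steps.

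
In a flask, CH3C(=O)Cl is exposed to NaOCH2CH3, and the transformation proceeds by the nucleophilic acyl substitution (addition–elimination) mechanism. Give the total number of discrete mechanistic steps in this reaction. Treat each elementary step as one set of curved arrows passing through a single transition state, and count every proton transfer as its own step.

Step 1: A lone pair on the O of CH3CH2O⁻ attacks the electrophilic acyl carbon; the π(C=O) electrons move onto oxygen, giving a tetrahedral intermediate.
Step 2: An oxygen lone pair re-forms the C=O π bond as the C–Cl σ-bond breaks; Cl⁻ is expelled.
Total: 2 elementary steps.

2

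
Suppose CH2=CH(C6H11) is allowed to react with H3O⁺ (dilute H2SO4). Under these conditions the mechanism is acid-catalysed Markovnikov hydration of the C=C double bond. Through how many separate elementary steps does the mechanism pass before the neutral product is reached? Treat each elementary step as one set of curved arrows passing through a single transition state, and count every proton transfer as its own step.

Step 1: Protonation of the alkene by H3O⁺: the π bond acts as the nucleophile and picks up H⁺, giving the more stable (Markovnikov) secondary carbocation. H2O is released.
Step 2: A 1,2-hydride shift from the adjacent cyclohexyl carbon moves the positive charge from the secondary centre to an adjacent carbon, generating a more stable tertiary carbocation.
Step 3: Nucleophilic capture of the cation by H2O produces the protonated alcohol (an oxonium ion).
Step 4: Deprotonation of the oxonium ion by a water molecule delivers the neutral alcohol and regenerates the acid catalyst.
Total: 4 elementary steps.

4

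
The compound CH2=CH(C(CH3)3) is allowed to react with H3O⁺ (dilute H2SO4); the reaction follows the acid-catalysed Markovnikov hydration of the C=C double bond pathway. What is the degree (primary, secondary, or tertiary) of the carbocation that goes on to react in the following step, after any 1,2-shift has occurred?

tertiary

Step 1: The π electrons of the C=C bond attack a proton of H3O⁺; Markovnikov addition places the new C–H on the less-substituted alkene carbon, so the positive charge ends up on the more-substituted carbon — a secondary carbocation. H2O is released.
Step 2: A methyl group with its bonding pair migrates from the adjacent tert-butyl carbon to the cationic centre — a 1,2-methyl shift — upgrading the secondary cation to a tertiary one.
The cation rearranges from secondary to tertiary via a 1,2-methyl shift from the adjacent tert-butyl carbon; the tertiary cation is what reacts next.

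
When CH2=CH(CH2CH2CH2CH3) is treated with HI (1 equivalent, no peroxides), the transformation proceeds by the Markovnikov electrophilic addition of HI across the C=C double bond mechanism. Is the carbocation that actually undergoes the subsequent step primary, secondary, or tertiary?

Step 1: Electrophilic addition begins with the π(C=C) electrons forming a bond to the proton of HI. Following Markovnikov's rule, the resulting cation is secondary. The H–I bond breaks heterolytically, releasing I⁻.
No single 1,2-shift to an adjacent carbon would give a more-substituted cation, so no rearrangement occurs.

secondary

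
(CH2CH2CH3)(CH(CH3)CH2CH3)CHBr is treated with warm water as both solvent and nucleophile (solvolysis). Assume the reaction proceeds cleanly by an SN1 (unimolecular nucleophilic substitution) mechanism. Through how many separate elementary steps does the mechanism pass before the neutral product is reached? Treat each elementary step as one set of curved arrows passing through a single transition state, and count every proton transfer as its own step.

Step 1: Unassisted departure of Br⁻ (taking the C–Br bonding pair) generates a secondary carbocation.
Step 2: A hydride (H with its bonding pair) migrates from the adjacent sec-butyl carbon to the cationic centre — a 1,2-hydride shift — upgrading the secondary cation to a tertiary one.
Step 3: A lone pair on the oxygen of H2O attacks the carbocation, forming a new C–O σ-bond and an oxonium ion.
Step 4: Proton transfer from the O–H of the oxonium ion to a solvent molecule delivers the neutral alcohol.
Total: 4 elementary steps.

4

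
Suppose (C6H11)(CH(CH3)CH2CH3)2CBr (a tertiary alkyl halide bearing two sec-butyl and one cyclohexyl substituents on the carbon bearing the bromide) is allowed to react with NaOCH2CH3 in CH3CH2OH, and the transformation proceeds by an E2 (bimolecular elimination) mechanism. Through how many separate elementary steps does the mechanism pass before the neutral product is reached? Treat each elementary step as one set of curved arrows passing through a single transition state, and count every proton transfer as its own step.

1

Step 1: In one step, CH3CH2O⁻ pulls off a β-proton, the C–Br bond cleaves, and a C=C double bond forms between the α- and β-carbons (E2, anti elimination).
Total: 1 elementary step.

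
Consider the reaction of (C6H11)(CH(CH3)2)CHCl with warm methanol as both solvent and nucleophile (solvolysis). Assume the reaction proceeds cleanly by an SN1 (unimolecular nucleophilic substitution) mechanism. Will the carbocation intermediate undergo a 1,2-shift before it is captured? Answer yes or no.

yes

The first-formed carbocation is secondary.
The adjacent isopropyl carbon already bears 2 other carbon substituents and has a hydrogen to migrate; after a 1,2-hydride shift from that carbon the positive charge sits on a tertiary centre.
Tertiary is more stable than secondary, so the shift occurs.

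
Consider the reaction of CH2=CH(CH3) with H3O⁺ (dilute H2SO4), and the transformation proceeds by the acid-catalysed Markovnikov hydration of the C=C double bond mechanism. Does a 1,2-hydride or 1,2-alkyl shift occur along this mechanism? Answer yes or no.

no

The first-formed carbocation is secondary.
No single 1,2-shift to an adjacent carbon would produce a more-substituted cation than the one already present, so no rearrangement occurs.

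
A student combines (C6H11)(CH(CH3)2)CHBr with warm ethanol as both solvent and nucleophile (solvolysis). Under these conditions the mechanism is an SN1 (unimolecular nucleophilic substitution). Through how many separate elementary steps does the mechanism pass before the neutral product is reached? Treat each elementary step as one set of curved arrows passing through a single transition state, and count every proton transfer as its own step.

Step 1: Unassisted departure of Br⁻ (taking the C–Br bonding pair) generates a secondary carbocation.
Step 2: Carbocation rearrangement: a 1,2-hydride shift from the adjacent cyclohexyl carbon converts the initially-formed secondary cation into the more stable tertiary cation.
Step 3: A lone pair on the oxygen of CH3CH2OH attacks the carbocation, forming a new C–O σ-bond and an oxonium ion.
Step 4: A second solvent molecule removes the proton on oxygen, giving the neutral ether product.
Total: 4 elementary steps.

4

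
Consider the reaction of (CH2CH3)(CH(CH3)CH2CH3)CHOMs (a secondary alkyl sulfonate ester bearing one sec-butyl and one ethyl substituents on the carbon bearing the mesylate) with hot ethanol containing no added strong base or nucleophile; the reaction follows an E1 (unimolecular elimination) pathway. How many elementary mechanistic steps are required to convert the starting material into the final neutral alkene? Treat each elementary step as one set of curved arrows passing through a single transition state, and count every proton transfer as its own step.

Step 1: Rate-determining heterolysis of the C–O bond gives MsO⁻ and a secondary carbocation.
Step 2: A hydride (H with its bonding pair) migrates from the adjacent sec-butyl carbon to the cationic centre — a 1,2-hydride shift — upgrading the secondary cation to a tertiary one.
Step 3: Loss of a β-proton to an ethanol molecule of the solvent: the C–H bonding pair collapses toward the cationic carbon to form the C=C π bond, yielding the alkene.
Total: 3 elementary steps.

3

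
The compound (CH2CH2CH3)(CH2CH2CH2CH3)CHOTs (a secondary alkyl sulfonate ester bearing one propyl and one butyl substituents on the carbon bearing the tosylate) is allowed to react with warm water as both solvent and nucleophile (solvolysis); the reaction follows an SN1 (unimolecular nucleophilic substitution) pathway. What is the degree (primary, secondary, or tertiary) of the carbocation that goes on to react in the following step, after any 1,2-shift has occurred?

secondary

Step 1: Unassisted departure of TsO⁻ (taking the C–O bonding pair) generates a secondary carbocation.
No single 1,2-shift to an adjacent carbon would give a more-substituted cation, so no rearrangement occurs.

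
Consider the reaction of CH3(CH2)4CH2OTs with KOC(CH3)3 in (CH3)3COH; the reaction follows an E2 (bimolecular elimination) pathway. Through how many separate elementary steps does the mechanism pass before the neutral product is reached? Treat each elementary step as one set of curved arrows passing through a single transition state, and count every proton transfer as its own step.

1

Step 1: In one step, (CH3)3CO⁻ pulls off a β-proton, the C–O bond cleaves, and a C=C double bond forms between the α- and β-carbons (E2, anti elimination).
Total: 1 elementary step.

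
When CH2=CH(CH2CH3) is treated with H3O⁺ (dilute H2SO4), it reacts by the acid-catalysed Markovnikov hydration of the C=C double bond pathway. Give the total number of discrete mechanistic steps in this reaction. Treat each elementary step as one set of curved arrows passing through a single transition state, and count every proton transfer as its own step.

Step 1: The π electrons of the C=C bond attack a proton of H3O⁺; Markovnikov addition places the new C–H on the less-substituted alkene carbon, so the positive charge ends up on the more-substituted carbon — a secondary carbocation. H2O is released.
(No 1,2-shift: no single shift to an adjacent carbon would give a more stable cation.)
Step 2: A lone pair on the oxygen of H2O attacks the carbocation, forming a C–O bond and an oxonium ion (a protonated alcohol).
Step 3: Deprotonation of the oxonium ion by a water molecule delivers the neutral alcohol and regenerates the acid catalyst.
Total: 3 elementary steps.

3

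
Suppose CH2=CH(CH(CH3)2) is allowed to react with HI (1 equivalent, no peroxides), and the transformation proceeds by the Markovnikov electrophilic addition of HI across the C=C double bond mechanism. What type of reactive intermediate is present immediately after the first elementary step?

Step 1: Electrophilic addition begins with the π(C=C) electrons forming a bond to the proton of HI. Following Markovnikov's rule, the resulting cation is secondary. The H–I bond breaks heterolytically, releasing I⁻.
After step 1 the species present is a secondary carbocation.

secondary carbocation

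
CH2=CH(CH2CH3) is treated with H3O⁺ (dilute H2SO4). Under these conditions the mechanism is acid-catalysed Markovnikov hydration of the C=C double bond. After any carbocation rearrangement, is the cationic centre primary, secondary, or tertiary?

Step 1: Electrophilic addition begins with the π(C=C) electrons forming a bond to the proton of H3O⁺. Following Markovnikov's rule, the resulting cation is secondary. H2O is released.
No single 1,2-shift to an adjacent carbon would give a more-substituted cation, so no rearrangement occurs.

secondary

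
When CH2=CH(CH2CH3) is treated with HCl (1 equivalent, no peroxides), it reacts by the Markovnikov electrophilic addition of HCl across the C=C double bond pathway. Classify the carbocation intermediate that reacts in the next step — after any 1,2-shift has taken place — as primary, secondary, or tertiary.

secondary

Step 1: Protonation of the alkene by HCl: the π bond acts as the nucleophile and picks up H⁺, giving the more stable (Markovnikov) secondary carbocation. The H–Cl bond breaks heterolytically, releasing Cl⁻.
No single 1,2-shift to an adjacent carbon would give a more-substituted cation, so no rearrangement occurs.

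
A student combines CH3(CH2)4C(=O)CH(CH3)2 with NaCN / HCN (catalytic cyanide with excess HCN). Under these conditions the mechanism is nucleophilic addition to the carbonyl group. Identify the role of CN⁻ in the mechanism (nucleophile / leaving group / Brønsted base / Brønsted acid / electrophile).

nucleophile

Step 1: A lone pair / filled orbital on CN⁻ attacks the electrophilic carbonyl carbon; the π(C=O) electrons shift onto oxygen, producing a tetrahedral alkoxide intermediate.
CN⁻ donates an electron pair to form a new σ-bond to carbon — it is the nucleophile.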